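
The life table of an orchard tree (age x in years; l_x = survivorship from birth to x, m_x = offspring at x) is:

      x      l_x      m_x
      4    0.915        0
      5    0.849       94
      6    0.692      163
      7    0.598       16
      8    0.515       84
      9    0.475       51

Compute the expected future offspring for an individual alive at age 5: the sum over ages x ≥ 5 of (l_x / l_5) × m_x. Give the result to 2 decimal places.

317.61

l_5 = 0.849. Conditional survival from age 5 to x is l_x / l_5.
  x=5: (0.849/0.849) × 94 = 94.0000
  x=6: (0.692/0.849) × 163 = 132.8575
  x=7: (0.598/0.849) × 16 = 11.2697
  x=8: (0.515/0.849) × 84 = 50.9541
  x=9: (0.475/0.849) × 51 = 28.5336
Sum = 94.0000 + 132.8575 + 11.2697 + 50.9541 + 28.5336 = 317.6148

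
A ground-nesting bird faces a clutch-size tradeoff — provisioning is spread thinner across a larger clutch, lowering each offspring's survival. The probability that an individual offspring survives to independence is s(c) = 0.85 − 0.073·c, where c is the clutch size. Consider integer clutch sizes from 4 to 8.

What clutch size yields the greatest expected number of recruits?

Expected recruits = c × s(c):
  c=4: 4 × 0.558 = 2.232
  c=5: 5 × 0.485 = 2.425
  c=6: 6 × 0.412 = 2.472
  c=7: 7 × 0.339 = 2.373
  c=8: 8 × 0.266 = 2.128
Maximum at c = 6 (2.472 recruits).

6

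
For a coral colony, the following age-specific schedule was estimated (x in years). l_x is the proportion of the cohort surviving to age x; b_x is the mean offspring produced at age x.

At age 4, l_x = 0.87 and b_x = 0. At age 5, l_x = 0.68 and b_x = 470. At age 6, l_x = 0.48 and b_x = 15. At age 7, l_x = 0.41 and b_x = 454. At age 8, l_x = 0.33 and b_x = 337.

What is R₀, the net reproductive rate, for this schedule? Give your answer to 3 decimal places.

624.150

R₀ = Σ l_x b_x:
  age 4: 0.87 × 0 = 0.0000
  age 5: 0.68 × 470 = 319.6000
  age 6: 0.48 × 15 = 7.2000
  age 7: 0.41 × 454 = 186.1400
  age 8: 0.33 × 337 = 111.2100
R₀ = 0.0000 + 319.6000 + 7.2000 + 186.1400 + 111.2100 = 624.1500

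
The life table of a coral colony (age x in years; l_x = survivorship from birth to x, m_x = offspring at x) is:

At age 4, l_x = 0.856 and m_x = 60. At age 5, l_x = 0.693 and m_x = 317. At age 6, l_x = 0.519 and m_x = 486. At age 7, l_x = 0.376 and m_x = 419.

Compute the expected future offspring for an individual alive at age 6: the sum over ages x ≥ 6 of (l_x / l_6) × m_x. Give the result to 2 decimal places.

l_6 = 0.519. Conditional survival from age 6 to x is l_x / l_6.
  x=6: (0.519/0.519) × 486 = 486.0000
  x=7: (0.376/0.519) × 419 = 303.5530
Sum = 486.0000 + 303.5530 = 789.5530

789.55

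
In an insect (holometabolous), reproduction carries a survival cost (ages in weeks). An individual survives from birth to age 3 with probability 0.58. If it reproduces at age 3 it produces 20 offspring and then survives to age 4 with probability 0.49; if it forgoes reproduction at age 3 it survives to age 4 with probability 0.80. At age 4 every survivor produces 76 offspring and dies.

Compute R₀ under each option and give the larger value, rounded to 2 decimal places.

35.26

breed at age 3: R₀ = 0.58 × (20 + 0.49 × 76) = 0.58 × 57.2400 = 33.1992
delay to age 4: R₀ = 0.58 × (0.80 × 76) = 0.58 × 60.8000 = 35.2640
Higher: delay to age 4 (35.2640).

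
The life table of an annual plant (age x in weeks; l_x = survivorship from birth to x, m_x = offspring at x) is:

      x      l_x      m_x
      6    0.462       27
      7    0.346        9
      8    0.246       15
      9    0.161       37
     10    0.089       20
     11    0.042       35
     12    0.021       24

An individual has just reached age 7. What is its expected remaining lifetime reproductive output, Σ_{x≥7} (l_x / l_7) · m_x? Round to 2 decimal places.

47.73

l_7 = 0.346. Conditional survival from age 7 to x is l_x / l_7.
  x=7: (0.346/0.346) × 9 = 9.0000
  x=8: (0.246/0.346) × 15 = 10.6647
  x=9: (0.161/0.346) × 37 = 17.2168
  x=10: (0.089/0.346) × 20 = 5.1445
  x=11: (0.042/0.346) × 35 = 4.2486
  x=12: (0.021/0.346) × 24 = 1.4566
Sum = 9.0000 + 10.6647 + 17.2168 + 5.1445 + 4.2486 + 1.4566 = 47.7312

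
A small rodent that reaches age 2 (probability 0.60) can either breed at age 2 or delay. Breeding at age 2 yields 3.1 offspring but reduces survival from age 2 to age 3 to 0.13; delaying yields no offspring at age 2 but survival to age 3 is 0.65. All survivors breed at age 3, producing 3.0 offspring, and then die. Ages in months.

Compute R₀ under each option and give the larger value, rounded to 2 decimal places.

2.09

breed at age 2: R₀ = 0.60 × (3.1 + 0.13 × 3.0) = 0.60 × 3.4900 = 2.0940
delay to age 3: R₀ = 0.60 × (0.65 × 3.0) = 0.60 × 1.9500 = 1.1700
Higher: breed at age 2 (2.0940).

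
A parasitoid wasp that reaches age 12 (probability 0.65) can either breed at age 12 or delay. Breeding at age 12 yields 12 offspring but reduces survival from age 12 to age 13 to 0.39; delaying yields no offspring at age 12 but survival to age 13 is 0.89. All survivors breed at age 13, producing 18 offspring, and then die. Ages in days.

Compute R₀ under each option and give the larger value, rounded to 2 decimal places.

breed at age 12: R₀ = 0.65 × (12 + 0.39 × 18) = 0.65 × 19.0200 = 12.3630
delay to age 13: R₀ = 0.65 × (0.89 × 18) = 0.65 × 16.0200 = 10.4130
Higher: breed at age 12 (12.3630).

12.36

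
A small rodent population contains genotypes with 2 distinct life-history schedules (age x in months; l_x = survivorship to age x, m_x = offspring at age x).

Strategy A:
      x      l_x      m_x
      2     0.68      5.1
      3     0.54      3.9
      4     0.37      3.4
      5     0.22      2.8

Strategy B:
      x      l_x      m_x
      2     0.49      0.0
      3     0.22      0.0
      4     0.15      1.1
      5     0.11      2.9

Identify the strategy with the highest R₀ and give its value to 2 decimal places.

7.45

Strategy A: R₀ = 0.68×5.1 + 0.54×3.9 + 0.37×3.4 + 0.22×2.8 = 7.4480
Strategy B: R₀ = 0.49×0.0 + 0.22×0.0 + 0.15×1.1 + 0.11×2.9 = 0.4840
Highest R₀: strategy A with 7.4480.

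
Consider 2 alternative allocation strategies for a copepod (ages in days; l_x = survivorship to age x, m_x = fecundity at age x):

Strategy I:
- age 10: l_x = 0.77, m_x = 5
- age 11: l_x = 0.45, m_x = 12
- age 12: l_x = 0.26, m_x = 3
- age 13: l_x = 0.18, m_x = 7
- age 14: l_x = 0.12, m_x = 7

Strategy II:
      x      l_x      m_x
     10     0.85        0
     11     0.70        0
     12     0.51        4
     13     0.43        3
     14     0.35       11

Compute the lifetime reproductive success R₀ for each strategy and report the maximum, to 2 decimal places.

12.13

Strategy I: R₀ = 0.77×5 + 0.45×12 + 0.26×3 + 0.18×7 + 0.12×7 = 12.1300
Strategy II: R₀ = 0.85×0 + 0.70×0 + 0.51×4 + 0.43×3 + 0.35×11 = 7.1800
Highest R₀: strategy I with 12.1300.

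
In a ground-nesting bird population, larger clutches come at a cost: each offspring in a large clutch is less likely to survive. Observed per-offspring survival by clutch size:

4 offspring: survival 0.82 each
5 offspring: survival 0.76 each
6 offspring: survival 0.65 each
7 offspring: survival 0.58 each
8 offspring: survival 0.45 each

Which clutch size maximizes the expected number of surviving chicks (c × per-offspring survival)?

Expected surviving chicks = c × s(c):
  c=4: 4 × 0.82 = 3.280
  c=5: 5 × 0.76 = 3.800
  c=6: 6 × 0.65 = 3.900
  c=7: 7 × 0.58 = 4.060
  c=8: 8 × 0.45 = 3.600
Maximum at c = 7 (4.060 surviving chicks).

7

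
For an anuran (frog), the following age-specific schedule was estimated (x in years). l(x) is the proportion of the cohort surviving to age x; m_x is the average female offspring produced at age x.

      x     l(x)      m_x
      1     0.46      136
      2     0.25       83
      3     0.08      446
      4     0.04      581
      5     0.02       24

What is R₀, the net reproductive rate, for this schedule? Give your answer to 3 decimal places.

R₀ = Σ l(x) m_x:
  age 1: 0.46 × 136 = 62.5600
  age 2: 0.25 × 83 = 20.7500
  age 3: 0.08 × 446 = 35.6800
  age 4: 0.04 × 581 = 23.2400
  age 5: 0.02 × 24 = 0.4800
R₀ = 62.5600 + 20.7500 + 35.6800 + 23.2400 + 0.4800 = 142.7100

142.710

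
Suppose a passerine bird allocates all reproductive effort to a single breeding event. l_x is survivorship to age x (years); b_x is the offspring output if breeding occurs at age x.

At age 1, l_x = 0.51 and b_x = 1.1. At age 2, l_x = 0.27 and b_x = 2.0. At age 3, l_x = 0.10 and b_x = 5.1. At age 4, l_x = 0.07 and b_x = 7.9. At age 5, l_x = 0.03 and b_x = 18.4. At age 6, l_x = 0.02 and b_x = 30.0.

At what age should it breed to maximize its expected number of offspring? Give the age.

Expected offspring if breeding at age x = l_x × b_x:
  age 1: 0.51 × 1.1 = 0.561
  age 2: 0.27 × 2.0 = 0.540
  age 3: 0.10 × 5.1 = 0.510
  age 4: 0.07 × 7.9 = 0.553
  age 5: 0.03 × 18.4 = 0.552
  age 6: 0.02 × 30.0 = 0.600
Maximum at age 6 (0.600).

6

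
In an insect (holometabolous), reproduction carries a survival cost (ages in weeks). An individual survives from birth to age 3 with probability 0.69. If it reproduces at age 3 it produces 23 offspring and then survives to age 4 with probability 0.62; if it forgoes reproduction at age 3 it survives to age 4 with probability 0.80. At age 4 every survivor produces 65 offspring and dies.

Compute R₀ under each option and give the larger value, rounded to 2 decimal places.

breed at age 3: R₀ = 0.69 × (23 + 0.62 × 65) = 0.69 × 63.3000 = 43.6770
delay to age 4: R₀ = 0.69 × (0.80 × 65) = 0.69 × 52.0000 = 35.8800
Higher: breed at age 3 (43.6770).

43.68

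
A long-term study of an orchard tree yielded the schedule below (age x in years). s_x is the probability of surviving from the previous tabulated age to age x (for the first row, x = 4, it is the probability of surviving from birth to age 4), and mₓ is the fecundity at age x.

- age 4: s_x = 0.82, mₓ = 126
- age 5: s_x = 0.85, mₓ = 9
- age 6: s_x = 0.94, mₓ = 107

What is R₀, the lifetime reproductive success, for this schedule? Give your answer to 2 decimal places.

179.70

Survivorship from birth: l_x = s_4·s_5·…·s_x.
  l_4 = 0.82000
  l_5 = 0.69700
  l_6 = 0.65518
R₀ = Σ l_x mₓ:
  age 4: 0.82000 × 126 = 103.3200
  age 5: 0.69700 × 9 = 6.2730
  age 6: 0.65518 × 107 = 70.1043
R₀ = 103.3200 + 6.2730 + 70.1043 = 179.6973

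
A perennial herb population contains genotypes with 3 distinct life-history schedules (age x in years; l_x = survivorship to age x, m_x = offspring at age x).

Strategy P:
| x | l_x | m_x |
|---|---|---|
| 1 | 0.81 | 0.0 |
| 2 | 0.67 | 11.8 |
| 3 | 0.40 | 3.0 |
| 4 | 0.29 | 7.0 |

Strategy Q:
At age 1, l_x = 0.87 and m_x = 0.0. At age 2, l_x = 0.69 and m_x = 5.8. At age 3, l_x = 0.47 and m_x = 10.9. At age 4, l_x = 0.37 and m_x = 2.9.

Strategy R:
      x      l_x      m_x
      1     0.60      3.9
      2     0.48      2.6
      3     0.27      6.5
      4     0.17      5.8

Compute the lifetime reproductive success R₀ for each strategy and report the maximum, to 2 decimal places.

Strategy P: R₀ = 0.81×0.0 + 0.67×11.8 + 0.40×3.0 + 0.29×7.0 = 11.1360
Strategy Q: R₀ = 0.87×0.0 + 0.69×5.8 + 0.47×10.9 + 0.37×2.9 = 10.1980
Strategy R: R₀ = 0.60×3.9 + 0.48×2.6 + 0.27×6.5 + 0.17×5.8 = 6.3290
Highest R₀: strategy P with 11.1360.

11.14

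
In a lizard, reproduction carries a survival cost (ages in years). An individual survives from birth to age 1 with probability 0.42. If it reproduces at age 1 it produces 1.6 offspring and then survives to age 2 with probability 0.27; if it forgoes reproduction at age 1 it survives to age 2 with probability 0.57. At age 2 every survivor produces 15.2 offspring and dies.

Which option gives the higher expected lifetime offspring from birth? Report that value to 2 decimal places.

3.64

breed at age 1: R₀ = 0.42 × (1.6 + 0.27 × 15.2) = 0.42 × 5.7040 = 2.3957
delay to age 2: R₀ = 0.42 × (0.57 × 15.2) = 0.42 × 8.6640 = 3.6389
Higher: delay to age 2 (3.6389).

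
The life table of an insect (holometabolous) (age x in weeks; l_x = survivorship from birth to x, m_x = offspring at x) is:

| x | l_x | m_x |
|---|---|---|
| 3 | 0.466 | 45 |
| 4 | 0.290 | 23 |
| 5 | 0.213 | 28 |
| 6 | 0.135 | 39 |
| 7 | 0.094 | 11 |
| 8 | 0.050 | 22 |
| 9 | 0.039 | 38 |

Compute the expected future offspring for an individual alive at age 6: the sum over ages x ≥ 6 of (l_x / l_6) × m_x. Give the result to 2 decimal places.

65.79

l_6 = 0.135. Conditional survival from age 6 to x is l_x / l_6.
  x=6: (0.135/0.135) × 39 = 39.0000
  x=7: (0.094/0.135) × 11 = 7.6593
  x=8: (0.050/0.135) × 22 = 8.1481
  x=9: (0.039/0.135) × 38 = 10.9778
Sum = 39.0000 + 7.6593 + 8.1481 + 10.9778 = 65.7852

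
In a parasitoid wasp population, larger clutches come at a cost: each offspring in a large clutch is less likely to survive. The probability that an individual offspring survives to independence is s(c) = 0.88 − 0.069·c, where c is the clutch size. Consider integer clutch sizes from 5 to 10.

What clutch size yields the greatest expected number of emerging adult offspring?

6

Expected emerging adult offspring = c × s(c):
  c=5: 5 × 0.535 = 2.675
  c=6: 6 × 0.466 = 2.796
  c=7: 7 × 0.397 = 2.779
  c=8: 8 × 0.328 = 2.624
  c=9: 9 × 0.259 = 2.331
  c=10: 10 × 0.190 = 1.900
Maximum at c = 6 (2.796 emerging adult offspring).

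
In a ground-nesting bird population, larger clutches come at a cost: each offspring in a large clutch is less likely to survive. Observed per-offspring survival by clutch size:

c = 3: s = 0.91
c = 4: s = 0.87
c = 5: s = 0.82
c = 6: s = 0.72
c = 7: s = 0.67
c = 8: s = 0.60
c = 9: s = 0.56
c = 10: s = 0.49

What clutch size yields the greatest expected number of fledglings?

9

Expected fledglings = c × s(c):
  c=3: 3 × 0.91 = 2.730
  c=4: 4 × 0.87 = 3.480
  c=5: 5 × 0.82 = 4.100
  c=6: 6 × 0.72 = 4.320
  c=7: 7 × 0.67 = 4.690
  c=8: 8 × 0.60 = 4.800
  c=9: 9 × 0.56 = 5.040
  c=10: 10 × 0.49 = 4.900
Maximum at c = 9 (5.040 fledglings).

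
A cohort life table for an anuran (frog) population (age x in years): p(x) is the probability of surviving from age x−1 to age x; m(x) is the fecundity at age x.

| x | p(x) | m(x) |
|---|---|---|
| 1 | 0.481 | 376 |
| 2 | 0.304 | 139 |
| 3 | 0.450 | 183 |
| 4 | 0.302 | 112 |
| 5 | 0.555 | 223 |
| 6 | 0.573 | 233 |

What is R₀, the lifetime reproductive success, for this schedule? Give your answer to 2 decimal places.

219.38

Survivorship from birth: l_x = p_1·p_2·…·p_x.
  l_1 = 0.48100
  l_2 = 0.14622
  l_3 = 0.06580
  l_4 = 0.01987
  l_5 = 0.01103
  l_6 = 0.00632
R₀ = Σ l_x m(x):
  age 1: 0.48100 × 376 = 180.8560
  age 2: 0.14622 × 139 = 20.3246
  age 3: 0.06580 × 183 = 12.0414
  age 4: 0.01987 × 112 = 2.2254
  age 5: 0.01103 × 223 = 2.4597
  age 6: 0.00632 × 233 = 1.4726
R₀ = 180.8560 + 20.3246 + 12.0414 + 2.2254 + 2.4597 + 1.4726 = 219.3797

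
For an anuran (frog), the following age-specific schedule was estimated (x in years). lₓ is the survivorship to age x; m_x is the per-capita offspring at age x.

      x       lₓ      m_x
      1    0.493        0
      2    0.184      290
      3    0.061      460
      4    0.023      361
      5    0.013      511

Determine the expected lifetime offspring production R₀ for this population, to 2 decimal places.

96.37

R₀ = Σ lₓ m_x:
  age 1: 0.493 × 0 = 0.0000
  age 2: 0.184 × 290 = 53.3600
  age 3: 0.061 × 460 = 28.0600
  age 4: 0.023 × 361 = 8.3030
  age 5: 0.013 × 511 = 6.6430
R₀ = 0.0000 + 53.3600 + 28.0600 + 8.3030 + 6.6430 = 96.3660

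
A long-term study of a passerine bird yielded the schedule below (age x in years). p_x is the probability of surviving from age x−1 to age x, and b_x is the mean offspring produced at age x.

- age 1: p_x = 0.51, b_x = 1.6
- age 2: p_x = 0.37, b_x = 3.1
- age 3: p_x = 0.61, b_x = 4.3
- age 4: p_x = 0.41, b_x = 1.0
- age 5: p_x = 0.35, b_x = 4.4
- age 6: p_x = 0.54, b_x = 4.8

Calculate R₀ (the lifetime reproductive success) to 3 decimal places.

2.059

Survivorship from birth: l_x = p_1·p_2·…·p_x.
  l_1 = 0.51000
  l_2 = 0.18870
  l_3 = 0.11511
  l_4 = 0.04719
  l_5 = 0.01652
  l_6 = 0.00892
R₀ = Σ l_x b_x:
  age 1: 0.51000 × 1.6 = 0.8160
  age 2: 0.18870 × 3.1 = 0.5850
  age 3: 0.11511 × 4.3 = 0.4950
  age 4: 0.04719 × 1.0 = 0.0472
  age 5: 0.01652 × 4.4 = 0.0727
  age 6: 0.00892 × 4.8 = 0.0428
R₀ = 0.8160 + 0.5850 + 0.4950 + 0.0472 + 0.0727 + 0.0428 = 2.0586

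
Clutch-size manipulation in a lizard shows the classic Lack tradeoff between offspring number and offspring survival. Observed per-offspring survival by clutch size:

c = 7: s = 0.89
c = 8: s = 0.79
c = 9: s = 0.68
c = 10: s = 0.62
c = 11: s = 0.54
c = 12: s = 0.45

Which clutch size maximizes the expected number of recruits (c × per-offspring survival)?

Expected recruits = c × s(c):
  c=7: 7 × 0.89 = 6.230
  c=8: 8 × 0.79 = 6.320
  c=9: 9 × 0.68 = 6.120
  c=10: 10 × 0.62 = 6.200
  c=11: 11 × 0.54 = 5.940
  c=12: 12 × 0.45 = 5.400
Maximum at c = 8 (6.320 recruits).

8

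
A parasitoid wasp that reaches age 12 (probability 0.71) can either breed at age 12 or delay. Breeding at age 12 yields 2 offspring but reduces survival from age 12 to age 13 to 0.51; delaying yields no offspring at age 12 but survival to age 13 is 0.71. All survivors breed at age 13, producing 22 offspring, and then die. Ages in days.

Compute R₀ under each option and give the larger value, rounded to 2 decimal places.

breed at age 12: R₀ = 0.71 × (2 + 0.51 × 22) = 0.71 × 13.2200 = 9.3862
delay to age 13: R₀ = 0.71 × (0.71 × 22) = 0.71 × 15.6200 = 11.0902
Higher: delay to age 13 (11.0902).

11.09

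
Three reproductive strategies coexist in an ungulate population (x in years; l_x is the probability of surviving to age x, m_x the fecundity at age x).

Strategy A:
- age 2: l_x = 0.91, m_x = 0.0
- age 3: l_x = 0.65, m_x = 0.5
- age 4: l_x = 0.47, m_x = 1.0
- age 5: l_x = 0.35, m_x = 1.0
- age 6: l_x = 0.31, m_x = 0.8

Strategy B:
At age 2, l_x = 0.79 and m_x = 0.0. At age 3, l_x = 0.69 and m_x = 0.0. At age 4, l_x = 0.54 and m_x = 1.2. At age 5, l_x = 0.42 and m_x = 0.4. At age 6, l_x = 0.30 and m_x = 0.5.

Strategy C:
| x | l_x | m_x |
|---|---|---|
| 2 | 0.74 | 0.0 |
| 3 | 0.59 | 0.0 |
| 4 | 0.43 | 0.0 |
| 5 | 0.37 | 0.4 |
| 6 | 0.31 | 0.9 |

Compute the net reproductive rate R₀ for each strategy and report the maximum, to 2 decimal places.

1.39

Strategy A: R₀ = 0.91×0.0 + 0.65×0.5 + 0.47×1.0 + 0.35×1.0 + 0.31×0.8 = 1.3930
Strategy B: R₀ = 0.79×0.0 + 0.69×0.0 + 0.54×1.2 + 0.42×0.4 + 0.30×0.5 = 0.9660
Strategy C: R₀ = 0.74×0.0 + 0.59×0.0 + 0.43×0.0 + 0.37×0.4 + 0.31×0.9 = 0.4270
Highest R₀: strategy A with 1.3930.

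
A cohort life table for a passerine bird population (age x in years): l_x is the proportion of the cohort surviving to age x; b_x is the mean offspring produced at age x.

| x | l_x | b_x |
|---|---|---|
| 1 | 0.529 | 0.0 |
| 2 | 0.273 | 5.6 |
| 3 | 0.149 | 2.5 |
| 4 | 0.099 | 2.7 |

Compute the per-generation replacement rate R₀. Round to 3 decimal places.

2.169

R₀ = Σ l_x b_x:
  age 1: 0.529 × 0.0 = 0.0000
  age 2: 0.273 × 5.6 = 1.5288
  age 3: 0.149 × 2.5 = 0.3725
  age 4: 0.099 × 2.7 = 0.2673
R₀ = 0.0000 + 1.5288 + 0.3725 + 0.2673 = 2.1686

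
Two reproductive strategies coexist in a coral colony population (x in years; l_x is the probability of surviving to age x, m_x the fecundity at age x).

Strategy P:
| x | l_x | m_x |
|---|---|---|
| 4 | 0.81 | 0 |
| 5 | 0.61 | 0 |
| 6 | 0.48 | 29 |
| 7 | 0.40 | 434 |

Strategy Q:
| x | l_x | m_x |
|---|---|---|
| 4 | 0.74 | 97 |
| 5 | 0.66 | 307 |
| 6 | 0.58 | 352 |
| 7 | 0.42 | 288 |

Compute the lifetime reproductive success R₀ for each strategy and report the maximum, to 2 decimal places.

Strategy P: R₀ = 0.81×0 + 0.61×0 + 0.48×29 + 0.40×434 = 187.5200
Strategy Q: R₀ = 0.74×97 + 0.66×307 + 0.58×352 + 0.42×288 = 599.5200
Highest R₀: strategy Q with 599.5200.

599.52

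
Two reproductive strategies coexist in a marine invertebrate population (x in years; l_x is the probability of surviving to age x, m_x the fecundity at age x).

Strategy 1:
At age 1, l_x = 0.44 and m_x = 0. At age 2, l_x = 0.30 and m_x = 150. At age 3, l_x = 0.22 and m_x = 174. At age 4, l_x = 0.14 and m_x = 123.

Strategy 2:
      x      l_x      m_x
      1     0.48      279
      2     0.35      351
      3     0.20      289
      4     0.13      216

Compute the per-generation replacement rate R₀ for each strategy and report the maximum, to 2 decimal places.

342.65

Strategy 1: R₀ = 0.44×0 + 0.30×150 + 0.22×174 + 0.14×123 = 100.5000
Strategy 2: R₀ = 0.48×279 + 0.35×351 + 0.20×289 + 0.13×216 = 342.6500
Highest R₀: strategy 2 with 342.6500.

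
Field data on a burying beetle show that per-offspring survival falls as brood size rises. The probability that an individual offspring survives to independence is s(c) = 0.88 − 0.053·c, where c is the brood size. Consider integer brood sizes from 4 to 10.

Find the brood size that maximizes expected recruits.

8

Expected recruits = c × s(c):
  c=4: 4 × 0.668 = 2.672
  c=5: 5 × 0.615 = 3.075
  c=6: 6 × 0.562 = 3.372
  c=7: 7 × 0.509 = 3.563
  c=8: 8 × 0.456 = 3.648
  c=9: 9 × 0.403 = 3.627
  c=10: 10 × 0.350 = 3.500
Maximum at c = 8 (3.648 recruits).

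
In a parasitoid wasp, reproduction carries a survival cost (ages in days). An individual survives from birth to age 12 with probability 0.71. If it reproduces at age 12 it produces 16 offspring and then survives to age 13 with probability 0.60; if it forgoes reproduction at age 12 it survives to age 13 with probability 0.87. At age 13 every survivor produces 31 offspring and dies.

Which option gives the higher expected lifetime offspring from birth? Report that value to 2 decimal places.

24.57

breed at age 12: R₀ = 0.71 × (16 + 0.60 × 31) = 0.71 × 34.6000 = 24.5660
delay to age 13: R₀ = 0.71 × (0.87 × 31) = 0.71 × 26.9700 = 19.1487
Higher: breed at age 12 (24.5660).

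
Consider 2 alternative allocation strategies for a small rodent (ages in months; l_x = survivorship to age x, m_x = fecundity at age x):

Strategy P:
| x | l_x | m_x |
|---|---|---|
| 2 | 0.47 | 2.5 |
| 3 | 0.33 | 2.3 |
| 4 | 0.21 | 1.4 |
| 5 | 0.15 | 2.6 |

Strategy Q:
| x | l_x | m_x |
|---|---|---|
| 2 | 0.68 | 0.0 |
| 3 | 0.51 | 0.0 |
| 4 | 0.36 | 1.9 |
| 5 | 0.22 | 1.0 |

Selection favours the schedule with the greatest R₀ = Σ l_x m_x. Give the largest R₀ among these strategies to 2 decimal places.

Strategy P: R₀ = 0.47×2.5 + 0.33×2.3 + 0.21×1.4 + 0.15×2.6 = 2.6180
Strategy Q: R₀ = 0.68×0.0 + 0.51×0.0 + 0.36×1.9 + 0.22×1.0 = 0.9040
Highest R₀: strategy P with 2.6180.

2.62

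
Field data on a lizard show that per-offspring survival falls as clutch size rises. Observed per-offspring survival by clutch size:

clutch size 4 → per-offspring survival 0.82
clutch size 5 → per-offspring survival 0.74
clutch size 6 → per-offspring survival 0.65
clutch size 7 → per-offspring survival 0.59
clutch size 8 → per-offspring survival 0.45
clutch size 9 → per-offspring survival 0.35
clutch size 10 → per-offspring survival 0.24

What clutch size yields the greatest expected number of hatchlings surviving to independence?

7

Expected hatchlings surviving to independence = c × s(c):
  c=4: 4 × 0.82 = 3.280
  c=5: 5 × 0.74 = 3.700
  c=6: 6 × 0.65 = 3.900
  c=7: 7 × 0.59 = 4.130
  c=8: 8 × 0.45 = 3.600
  c=9: 9 × 0.35 = 3.150
  c=10: 10 × 0.24 = 2.400
Maximum at c = 7 (4.130 hatchlings surviving to independence).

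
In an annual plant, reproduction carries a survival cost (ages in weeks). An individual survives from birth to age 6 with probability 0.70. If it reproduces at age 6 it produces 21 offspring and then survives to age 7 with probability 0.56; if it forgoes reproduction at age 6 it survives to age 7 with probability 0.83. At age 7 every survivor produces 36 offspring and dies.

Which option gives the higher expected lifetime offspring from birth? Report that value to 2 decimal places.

breed at age 6: R₀ = 0.70 × (21 + 0.56 × 36) = 0.70 × 41.1600 = 28.8120
delay to age 7: R₀ = 0.70 × (0.83 × 36) = 0.70 × 29.8800 = 20.9160
Higher: breed at age 6 (28.8120).

28.81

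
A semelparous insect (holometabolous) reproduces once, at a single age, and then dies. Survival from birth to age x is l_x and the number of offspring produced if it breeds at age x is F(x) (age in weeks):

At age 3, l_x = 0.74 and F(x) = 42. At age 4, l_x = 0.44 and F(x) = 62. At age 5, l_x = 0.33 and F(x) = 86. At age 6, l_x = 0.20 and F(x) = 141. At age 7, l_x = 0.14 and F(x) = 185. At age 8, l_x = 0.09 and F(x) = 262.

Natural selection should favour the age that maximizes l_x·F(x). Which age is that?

Expected offspring if breeding at age x = l_x × F(x):
  age 3: 0.74 × 42 = 31.080
  age 4: 0.44 × 62 = 27.280
  age 5: 0.33 × 86 = 28.380
  age 6: 0.20 × 141 = 28.200
  age 7: 0.14 × 185 = 25.900
  age 8: 0.09 × 262 = 23.580
Maximum at age 3 (31.080).

3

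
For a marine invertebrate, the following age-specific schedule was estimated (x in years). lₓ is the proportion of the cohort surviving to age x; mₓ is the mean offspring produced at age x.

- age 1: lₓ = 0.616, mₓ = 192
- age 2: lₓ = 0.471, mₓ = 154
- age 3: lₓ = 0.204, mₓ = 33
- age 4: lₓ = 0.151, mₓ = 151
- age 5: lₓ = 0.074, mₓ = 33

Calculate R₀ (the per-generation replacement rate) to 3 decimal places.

222.781

R₀ = Σ lₓ mₓ:
  age 1: 0.616 × 192 = 118.2720
  age 2: 0.471 × 154 = 72.5340
  age 3: 0.204 × 33 = 6.7320
  age 4: 0.151 × 151 = 22.8010
  age 5: 0.074 × 33 = 2.4420
R₀ = 118.2720 + 72.5340 + 6.7320 + 22.8010 + 2.4420 = 222.7810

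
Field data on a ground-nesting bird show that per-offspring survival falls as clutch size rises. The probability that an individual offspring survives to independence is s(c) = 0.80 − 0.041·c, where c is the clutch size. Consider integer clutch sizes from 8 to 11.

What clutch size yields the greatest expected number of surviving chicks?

Expected surviving chicks = c × s(c):
  c=8: 8 × 0.472 = 3.776
  c=9: 9 × 0.431 = 3.879
  c=10: 10 × 0.390 = 3.900
  c=11: 11 × 0.349 = 3.839
Maximum at c = 10 (3.900 surviving chicks).

10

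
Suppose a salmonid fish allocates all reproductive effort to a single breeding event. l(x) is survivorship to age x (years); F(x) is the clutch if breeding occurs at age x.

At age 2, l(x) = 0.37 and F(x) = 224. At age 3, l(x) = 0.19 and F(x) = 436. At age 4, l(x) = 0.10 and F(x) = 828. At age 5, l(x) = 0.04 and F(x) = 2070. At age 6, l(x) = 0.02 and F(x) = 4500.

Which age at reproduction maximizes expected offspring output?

Expected offspring if breeding at age x = l(x) × F(x):
  age 2: 0.37 × 224 = 82.880
  age 3: 0.19 × 436 = 82.840
  age 4: 0.10 × 828 = 82.800
  age 5: 0.04 × 2070 = 82.800
  age 6: 0.02 × 4500 = 90.000
Maximum at age 6 (90.000).

6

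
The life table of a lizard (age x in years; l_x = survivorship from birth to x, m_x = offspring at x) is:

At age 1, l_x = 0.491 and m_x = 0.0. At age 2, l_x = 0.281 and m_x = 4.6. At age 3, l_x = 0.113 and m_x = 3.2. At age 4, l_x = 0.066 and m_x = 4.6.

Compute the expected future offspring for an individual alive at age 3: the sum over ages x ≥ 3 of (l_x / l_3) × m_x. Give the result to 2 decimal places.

l_3 = 0.113. Conditional survival from age 3 to x is l_x / l_3.
  x=3: (0.113/0.113) × 3.2 = 3.2000
  x=4: (0.066/0.113) × 4.6 = 2.6867
Sum = 3.2000 + 2.6867 = 5.8867

5.89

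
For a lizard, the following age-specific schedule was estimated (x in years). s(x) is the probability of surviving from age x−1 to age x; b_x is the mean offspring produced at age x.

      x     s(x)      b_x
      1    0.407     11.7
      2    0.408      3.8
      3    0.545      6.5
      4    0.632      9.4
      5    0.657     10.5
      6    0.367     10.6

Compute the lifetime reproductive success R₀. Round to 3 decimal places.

7.060

Survivorship from birth: l_x = s_1·s_2·…·s_x.
  l_1 = 0.40700
  l_2 = 0.16606
  l_3 = 0.09050
  l_4 = 0.05720
  l_5 = 0.03758
  l_6 = 0.01379
R₀ = Σ l_x b_x:
  age 1: 0.40700 × 11.7 = 4.7619
  age 2: 0.16606 × 3.8 = 0.6310
  age 3: 0.09050 × 6.5 = 0.5882
  age 4: 0.05720 × 9.4 = 0.5377
  age 5: 0.03758 × 10.5 = 0.3946
  age 6: 0.01379 × 10.6 = 0.1462
R₀ = 4.7619 + 0.6310 + 0.5882 + 0.5377 + 0.3946 + 0.1462 = 7.0596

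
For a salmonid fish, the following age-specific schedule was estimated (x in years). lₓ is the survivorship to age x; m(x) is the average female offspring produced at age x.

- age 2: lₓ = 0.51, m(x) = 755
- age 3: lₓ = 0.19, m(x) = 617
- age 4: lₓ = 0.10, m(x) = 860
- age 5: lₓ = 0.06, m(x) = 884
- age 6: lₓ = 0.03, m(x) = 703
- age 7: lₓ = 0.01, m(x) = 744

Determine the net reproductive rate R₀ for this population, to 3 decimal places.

669.850

R₀ = Σ lₓ m(x):
  age 2: 0.51 × 755 = 385.0500
  age 3: 0.19 × 617 = 117.2300
  age 4: 0.10 × 860 = 86.0000
  age 5: 0.06 × 884 = 53.0400
  age 6: 0.03 × 703 = 21.0900
  age 7: 0.01 × 744 = 7.4400
R₀ = 385.0500 + 117.2300 + 86.0000 + 53.0400 + 21.0900 + 7.4400 = 669.8500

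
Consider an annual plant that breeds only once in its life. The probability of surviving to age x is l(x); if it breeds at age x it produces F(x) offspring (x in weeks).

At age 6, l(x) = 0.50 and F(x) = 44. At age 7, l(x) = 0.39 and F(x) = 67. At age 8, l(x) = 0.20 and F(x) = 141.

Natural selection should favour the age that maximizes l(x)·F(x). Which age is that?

8

Expected offspring if breeding at age x = l(x) × F(x):
  age 6: 0.50 × 44 = 22.000
  age 7: 0.39 × 67 = 26.130
  age 8: 0.20 × 141 = 28.200
Maximum at age 8 (28.200).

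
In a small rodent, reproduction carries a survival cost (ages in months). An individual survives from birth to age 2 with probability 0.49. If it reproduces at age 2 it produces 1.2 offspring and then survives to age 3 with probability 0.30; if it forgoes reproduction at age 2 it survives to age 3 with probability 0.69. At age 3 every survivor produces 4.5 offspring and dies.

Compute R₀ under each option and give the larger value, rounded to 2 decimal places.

breed at age 2: R₀ = 0.49 × (1.2 + 0.30 × 4.5) = 0.49 × 2.5500 = 1.2495
delay to age 3: R₀ = 0.49 × (0.69 × 4.5) = 0.49 × 3.1050 = 1.5214
Higher: delay to age 3 (1.5214).

1.52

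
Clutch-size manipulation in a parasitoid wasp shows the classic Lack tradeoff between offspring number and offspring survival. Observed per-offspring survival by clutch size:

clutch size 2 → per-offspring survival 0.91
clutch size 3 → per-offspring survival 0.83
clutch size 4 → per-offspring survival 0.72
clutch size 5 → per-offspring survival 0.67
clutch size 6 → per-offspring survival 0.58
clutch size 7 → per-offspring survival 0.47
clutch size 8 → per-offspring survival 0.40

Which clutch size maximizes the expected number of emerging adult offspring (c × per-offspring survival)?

Expected emerging adult offspring = c × s(c):
  c=2: 2 × 0.91 = 1.820
  c=3: 3 × 0.83 = 2.490
  c=4: 4 × 0.72 = 2.880
  c=5: 5 × 0.67 = 3.350
  c=6: 6 × 0.58 = 3.480
  c=7: 7 × 0.47 = 3.290
  c=8: 8 × 0.40 = 3.200
Maximum at c = 6 (3.480 emerging adult offspring).

6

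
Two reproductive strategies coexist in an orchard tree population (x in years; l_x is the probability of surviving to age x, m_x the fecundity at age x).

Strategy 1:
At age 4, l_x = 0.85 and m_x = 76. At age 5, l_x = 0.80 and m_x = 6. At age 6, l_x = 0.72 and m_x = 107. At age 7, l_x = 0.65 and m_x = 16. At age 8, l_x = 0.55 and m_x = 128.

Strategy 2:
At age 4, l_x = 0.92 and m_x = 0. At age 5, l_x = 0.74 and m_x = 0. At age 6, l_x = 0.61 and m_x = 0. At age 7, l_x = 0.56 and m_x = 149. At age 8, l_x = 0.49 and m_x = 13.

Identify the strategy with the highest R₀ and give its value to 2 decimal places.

227.24

Strategy 1: R₀ = 0.85×76 + 0.80×6 + 0.72×107 + 0.65×16 + 0.55×128 = 227.2400
Strategy 2: R₀ = 0.92×0 + 0.74×0 + 0.61×0 + 0.56×149 + 0.49×13 = 89.8100
Highest R₀: strategy 1 with 227.2400.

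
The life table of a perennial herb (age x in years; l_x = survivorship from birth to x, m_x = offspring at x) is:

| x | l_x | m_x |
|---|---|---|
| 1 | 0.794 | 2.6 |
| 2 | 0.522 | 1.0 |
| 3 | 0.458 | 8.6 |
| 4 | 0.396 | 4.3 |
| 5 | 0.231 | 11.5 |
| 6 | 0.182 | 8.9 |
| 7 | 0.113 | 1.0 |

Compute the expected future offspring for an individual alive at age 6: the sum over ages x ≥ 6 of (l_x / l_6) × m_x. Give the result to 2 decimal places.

9.52

l_6 = 0.182. Conditional survival from age 6 to x is l_x / l_6.
  x=6: (0.182/0.182) × 8.9 = 8.9000
  x=7: (0.113/0.182) × 1.0 = 0.6209
Sum = 8.9000 + 0.6209 = 9.5209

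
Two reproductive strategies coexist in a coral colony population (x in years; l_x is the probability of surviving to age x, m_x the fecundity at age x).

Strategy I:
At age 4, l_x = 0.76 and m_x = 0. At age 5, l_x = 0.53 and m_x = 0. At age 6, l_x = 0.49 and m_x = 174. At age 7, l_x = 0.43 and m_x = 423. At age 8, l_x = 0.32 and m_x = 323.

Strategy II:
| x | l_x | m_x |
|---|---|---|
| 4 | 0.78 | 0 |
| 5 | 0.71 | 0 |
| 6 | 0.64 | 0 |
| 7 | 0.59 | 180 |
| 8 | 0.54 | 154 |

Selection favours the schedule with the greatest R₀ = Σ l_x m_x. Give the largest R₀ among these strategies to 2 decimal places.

Strategy I: R₀ = 0.76×0 + 0.53×0 + 0.49×174 + 0.43×423 + 0.32×323 = 370.5100
Strategy II: R₀ = 0.78×0 + 0.71×0 + 0.64×0 + 0.59×180 + 0.54×154 = 189.3600
Highest R₀: strategy I with 370.5100.

370.51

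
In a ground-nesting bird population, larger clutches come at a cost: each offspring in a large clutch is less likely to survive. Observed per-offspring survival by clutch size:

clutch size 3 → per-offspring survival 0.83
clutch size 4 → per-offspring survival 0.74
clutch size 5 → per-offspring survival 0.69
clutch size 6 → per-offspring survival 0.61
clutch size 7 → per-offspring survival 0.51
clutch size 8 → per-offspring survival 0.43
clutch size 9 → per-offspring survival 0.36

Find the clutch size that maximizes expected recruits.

Expected recruits = c × s(c):
  c=3: 3 × 0.83 = 2.490
  c=4: 4 × 0.74 = 2.960
  c=5: 5 × 0.69 = 3.450
  c=6: 6 × 0.61 = 3.660
  c=7: 7 × 0.51 = 3.570
  c=8: 8 × 0.43 = 3.440
  c=9: 9 × 0.36 = 3.240
Maximum at c = 6 (3.660 recruits).

6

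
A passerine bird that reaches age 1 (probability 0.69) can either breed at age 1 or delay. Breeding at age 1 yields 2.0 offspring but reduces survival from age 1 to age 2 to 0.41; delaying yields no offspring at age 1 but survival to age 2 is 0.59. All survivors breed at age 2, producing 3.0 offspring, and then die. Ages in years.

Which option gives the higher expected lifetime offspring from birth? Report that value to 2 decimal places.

breed at age 1: R₀ = 0.69 × (2.0 + 0.41 × 3.0) = 0.69 × 3.2300 = 2.2287
delay to age 2: R₀ = 0.69 × (0.59 × 3.0) = 0.69 × 1.7700 = 1.2213
Higher: breed at age 1 (2.2287).

2.23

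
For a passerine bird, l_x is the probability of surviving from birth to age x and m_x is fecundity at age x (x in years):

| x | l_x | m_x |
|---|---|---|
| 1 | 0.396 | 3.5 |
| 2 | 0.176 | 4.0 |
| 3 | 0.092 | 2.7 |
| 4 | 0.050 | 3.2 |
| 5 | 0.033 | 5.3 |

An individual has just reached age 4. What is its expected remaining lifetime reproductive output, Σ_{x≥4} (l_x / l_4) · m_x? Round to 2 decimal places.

6.70

l_4 = 0.050. Conditional survival from age 4 to x is l_x / l_4.
  x=4: (0.050/0.050) × 3.2 = 3.2000
  x=5: (0.033/0.050) × 5.3 = 3.4980
Sum = 3.2000 + 3.4980 = 6.6980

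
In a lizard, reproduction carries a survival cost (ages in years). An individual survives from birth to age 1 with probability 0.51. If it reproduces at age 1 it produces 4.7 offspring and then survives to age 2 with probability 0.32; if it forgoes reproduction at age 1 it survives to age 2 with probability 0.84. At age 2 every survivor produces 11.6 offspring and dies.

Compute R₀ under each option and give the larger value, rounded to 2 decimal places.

4.97

breed at age 1: R₀ = 0.51 × (4.7 + 0.32 × 11.6) = 0.51 × 8.4120 = 4.2901
delay to age 2: R₀ = 0.51 × (0.84 × 11.6) = 0.51 × 9.7440 = 4.9694
Higher: delay to age 2 (4.9694).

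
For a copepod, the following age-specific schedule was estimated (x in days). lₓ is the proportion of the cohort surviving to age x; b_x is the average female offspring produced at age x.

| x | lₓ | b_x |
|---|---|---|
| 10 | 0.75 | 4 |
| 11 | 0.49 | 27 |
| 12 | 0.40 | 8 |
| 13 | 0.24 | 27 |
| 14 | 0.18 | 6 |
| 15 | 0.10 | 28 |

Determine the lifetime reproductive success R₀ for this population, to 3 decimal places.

29.790

R₀ = Σ lₓ b_x:
  age 10: 0.75 × 4 = 3.0000
  age 11: 0.49 × 27 = 13.2300
  age 12: 0.40 × 8 = 3.2000
  age 13: 0.24 × 27 = 6.4800
  age 14: 0.18 × 6 = 1.0800
  age 15: 0.10 × 28 = 2.8000
R₀ = 3.0000 + 13.2300 + 3.2000 + 6.4800 + 1.0800 + 2.8000 = 29.7900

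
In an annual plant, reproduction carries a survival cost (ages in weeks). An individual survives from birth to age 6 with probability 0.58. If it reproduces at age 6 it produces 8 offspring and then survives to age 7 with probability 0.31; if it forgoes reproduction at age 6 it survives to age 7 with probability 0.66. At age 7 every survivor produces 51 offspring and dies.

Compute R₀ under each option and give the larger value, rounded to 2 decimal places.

breed at age 6: R₀ = 0.58 × (8 + 0.31 × 51) = 0.58 × 23.8100 = 13.8098
delay to age 7: R₀ = 0.58 × (0.66 × 51) = 0.58 × 33.6600 = 19.5228
Higher: delay to age 7 (19.5228).

19.52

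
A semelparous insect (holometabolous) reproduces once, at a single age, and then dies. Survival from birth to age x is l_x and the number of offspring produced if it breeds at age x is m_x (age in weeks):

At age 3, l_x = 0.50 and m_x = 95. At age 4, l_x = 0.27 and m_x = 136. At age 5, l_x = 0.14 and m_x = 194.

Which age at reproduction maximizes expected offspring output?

3

Expected offspring if breeding at age x = l_x × m_x:
  age 3: 0.50 × 95 = 47.500
  age 4: 0.27 × 136 = 36.720
  age 5: 0.14 × 194 = 27.160
Maximum at age 3 (47.500).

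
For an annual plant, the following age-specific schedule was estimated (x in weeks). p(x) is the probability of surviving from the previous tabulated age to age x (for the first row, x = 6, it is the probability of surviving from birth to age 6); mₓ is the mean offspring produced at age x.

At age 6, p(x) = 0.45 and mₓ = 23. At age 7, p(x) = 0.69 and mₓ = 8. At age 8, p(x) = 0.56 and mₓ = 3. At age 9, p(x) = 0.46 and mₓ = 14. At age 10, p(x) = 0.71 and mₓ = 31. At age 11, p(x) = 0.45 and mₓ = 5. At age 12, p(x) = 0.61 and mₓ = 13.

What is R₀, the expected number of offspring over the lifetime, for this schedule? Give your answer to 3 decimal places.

16.566

Survivorship from birth: l_x = p_6·p_7·…·p_x.
  l_6 = 0.45000
  l_7 = 0.31050
  l_8 = 0.17388
  l_9 = 0.07998
  l_10 = 0.05679
  l_11 = 0.02556
  l_12 = 0.01559
R₀ = Σ l_x mₓ:
  age 6: 0.45000 × 23 = 10.3500
  age 7: 0.31050 × 8 = 2.4840
  age 8: 0.17388 × 3 = 0.5216
  age 9: 0.07998 × 14 = 1.1197
  age 10: 0.05679 × 31 = 1.7605
  age 11: 0.02556 × 5 = 0.1278
  age 12: 0.01559 × 13 = 0.2027
R₀ = 10.3500 + 2.4840 + 0.5216 + 1.1197 + 1.7605 + 0.1278 + 0.2027 = 16.5663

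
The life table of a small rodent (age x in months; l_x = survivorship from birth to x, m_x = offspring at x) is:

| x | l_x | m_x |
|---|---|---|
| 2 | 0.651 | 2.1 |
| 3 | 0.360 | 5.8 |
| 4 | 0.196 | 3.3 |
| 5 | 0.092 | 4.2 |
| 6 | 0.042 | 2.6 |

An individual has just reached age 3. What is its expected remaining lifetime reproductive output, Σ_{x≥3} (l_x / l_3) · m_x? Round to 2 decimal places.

l_3 = 0.360. Conditional survival from age 3 to x is l_x / l_3.
  x=3: (0.360/0.360) × 5.8 = 5.8000
  x=4: (0.196/0.360) × 3.3 = 1.7967
  x=5: (0.092/0.360) × 4.2 = 1.0733
  x=6: (0.042/0.360) × 2.6 = 0.3033
Sum = 5.8000 + 1.7967 + 1.0733 + 0.3033 = 8.9733

8.97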